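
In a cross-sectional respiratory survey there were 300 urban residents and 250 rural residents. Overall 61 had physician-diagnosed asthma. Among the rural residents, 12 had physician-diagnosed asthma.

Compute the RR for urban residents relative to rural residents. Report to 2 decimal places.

urban residents with the outcome: 61 − 12 = 49
urban residents without the outcome: 300 − 49 = 251
rural residents without the outcome: 250 − 12 = 238
risk, urban residents = 49/300 = 0.16333
risk, rural residents = 12/250 = 0.04800
RR = 0.16333 / 0.04800 = 3.40

3.40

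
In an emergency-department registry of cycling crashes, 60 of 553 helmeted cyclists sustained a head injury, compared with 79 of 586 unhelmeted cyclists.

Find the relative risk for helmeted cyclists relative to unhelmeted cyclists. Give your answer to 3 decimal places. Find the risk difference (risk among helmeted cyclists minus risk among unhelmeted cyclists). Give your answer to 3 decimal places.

risk, helmeted cyclists = 60/553 = 0.1085
risk, unhelmeted cyclists = 79/586 = 0.1348
RR = 0.1085 / 0.1348 = 0.805
risk difference = 0.1085 − 0.1348 = -0.026

RR = 0.805; RD = -0.026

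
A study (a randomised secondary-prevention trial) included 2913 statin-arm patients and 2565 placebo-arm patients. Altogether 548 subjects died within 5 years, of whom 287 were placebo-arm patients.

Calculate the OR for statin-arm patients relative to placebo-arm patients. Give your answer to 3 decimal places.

statin-arm patients with the outcome: 548 − 287 = 261
statin-arm patients without the outcome: 2913 − 261 = 2652
placebo-arm patients without the outcome: 2565 − 287 = 2278
odds, statin-arm patients = 261/2652 = 0.0984
odds, placebo-arm patients = 287/2278 = 0.1260
OR = 0.0984 / 0.1260 = 0.781

OR: 0.781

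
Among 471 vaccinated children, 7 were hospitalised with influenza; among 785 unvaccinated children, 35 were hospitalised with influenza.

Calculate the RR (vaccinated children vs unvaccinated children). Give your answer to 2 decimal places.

risk, vaccinated children = 7/471 = 0.01486
risk, unvaccinated children = 35/785 = 0.04459
RR = 0.01486 / 0.04459 = 0.33

RR ≈ 0.33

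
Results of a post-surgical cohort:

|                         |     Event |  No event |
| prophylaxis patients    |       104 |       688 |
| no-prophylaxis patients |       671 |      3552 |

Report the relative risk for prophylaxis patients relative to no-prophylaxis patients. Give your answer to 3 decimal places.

RR ≈ 0.826

risk, prophylaxis patients = 104/792 = 0.1313
risk, no-prophylaxis patients = 671/4223 = 0.1589
RR = 0.1313 / 0.1589 = 0.826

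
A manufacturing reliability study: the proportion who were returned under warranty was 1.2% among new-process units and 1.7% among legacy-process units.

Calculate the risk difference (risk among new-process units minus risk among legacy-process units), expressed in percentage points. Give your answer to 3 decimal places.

RD = -0.500

risk difference = 0.01200 − 0.01700 = -0.00500 → -0.500 percentage points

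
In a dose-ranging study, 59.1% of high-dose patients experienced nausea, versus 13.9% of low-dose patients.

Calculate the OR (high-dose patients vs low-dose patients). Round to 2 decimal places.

OR ≈ 8.95

odds, high-dose patients = 0.5910/0.4090 = 1.4450
odds, low-dose patients = 0.1390/0.8610 = 0.1614
OR = 1.4450 / 0.1614 = 8.95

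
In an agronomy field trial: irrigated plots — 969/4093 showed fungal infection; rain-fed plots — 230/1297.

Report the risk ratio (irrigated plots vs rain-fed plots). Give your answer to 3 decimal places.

RR = 1.335

risk, irrigated plots = 969/4093 = 0.2367
risk, rain-fed plots = 230/1297 = 0.1773
RR = 0.2367 / 0.1773 = 1.335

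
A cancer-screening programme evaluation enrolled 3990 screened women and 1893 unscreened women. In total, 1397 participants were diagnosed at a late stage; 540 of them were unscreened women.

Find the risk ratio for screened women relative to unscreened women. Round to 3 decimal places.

screened women with the outcome: 1397 − 540 = 857
screened women without the outcome: 3990 − 857 = 3133
unscreened women without the outcome: 1893 − 540 = 1353
risk, screened women = 857/3990 = 0.2148
risk, unscreened women = 540/1893 = 0.2853
RR = 0.2148 / 0.2853 = 0.753

0.753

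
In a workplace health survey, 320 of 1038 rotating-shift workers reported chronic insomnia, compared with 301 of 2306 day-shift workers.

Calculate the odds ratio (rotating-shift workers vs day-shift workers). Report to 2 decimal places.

odds, rotating-shift workers = 320/718 = 0.4457
odds, day-shift workers = 301/2005 = 0.1501
OR = 0.4457 / 0.1501 = 2.97

2.97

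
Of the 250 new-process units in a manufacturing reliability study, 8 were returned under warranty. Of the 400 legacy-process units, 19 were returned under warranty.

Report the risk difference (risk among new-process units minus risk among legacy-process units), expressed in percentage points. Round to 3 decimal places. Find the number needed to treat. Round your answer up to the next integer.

RD = -1.550; NNT = 65

risk, new-process units = 8/250 = 0.03200
risk, legacy-process units = 19/400 = 0.04750
risk difference = 0.03200 − 0.04750 = -0.01550 → -1.550 percentage points
absolute risk difference = 0.015500
1 / 0.015500 = 64.516 → round up → 65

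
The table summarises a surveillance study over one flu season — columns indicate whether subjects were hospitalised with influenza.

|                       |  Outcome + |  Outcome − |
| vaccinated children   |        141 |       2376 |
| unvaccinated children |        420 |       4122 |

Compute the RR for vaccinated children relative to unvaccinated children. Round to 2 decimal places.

0.61

risk, vaccinated children = 141/2517 = 0.0560
risk, unvaccinated children = 420/4542 = 0.0925
RR = 0.0560 / 0.0925 = 0.61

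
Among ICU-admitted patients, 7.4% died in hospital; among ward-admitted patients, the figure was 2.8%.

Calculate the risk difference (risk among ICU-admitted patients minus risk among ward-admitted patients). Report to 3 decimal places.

risk difference = 0.07400 − 0.02800 = 0.046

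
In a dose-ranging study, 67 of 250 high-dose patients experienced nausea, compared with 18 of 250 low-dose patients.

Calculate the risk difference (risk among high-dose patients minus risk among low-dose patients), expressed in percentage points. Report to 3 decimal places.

risk, high-dose patients = 67/250 = 0.2680
risk, low-dose patients = 18/250 = 0.0720
risk difference = 0.2680 − 0.0720 = 0.1960 → 19.600 percentage points

19.600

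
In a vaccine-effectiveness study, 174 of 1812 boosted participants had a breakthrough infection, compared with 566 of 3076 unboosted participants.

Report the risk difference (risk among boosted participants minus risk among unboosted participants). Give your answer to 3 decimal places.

RD ≈ -0.088

risk, boosted participants = 174/1812 = 0.0960
risk, unboosted participants = 566/3076 = 0.1840
risk difference = 0.0960 − 0.1840 = -0.088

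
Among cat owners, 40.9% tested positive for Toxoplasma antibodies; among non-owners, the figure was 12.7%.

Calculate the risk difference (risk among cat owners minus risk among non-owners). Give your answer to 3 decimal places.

risk difference = 0.4090 − 0.1270 = 0.282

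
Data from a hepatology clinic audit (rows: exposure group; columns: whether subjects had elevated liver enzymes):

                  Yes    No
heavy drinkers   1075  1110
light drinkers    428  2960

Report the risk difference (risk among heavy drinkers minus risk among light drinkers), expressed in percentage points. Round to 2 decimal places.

risk, heavy drinkers = 1075/2185 = 0.4920
risk, light drinkers = 428/3388 = 0.1263
risk difference = 0.4920 − 0.1263 = 0.3657 → 36.57 percentage points

36.57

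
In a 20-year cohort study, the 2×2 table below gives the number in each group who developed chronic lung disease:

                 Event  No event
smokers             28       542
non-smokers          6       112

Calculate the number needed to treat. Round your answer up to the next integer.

NNT ≈ 580

risk, smokers = 28/570 = 0.049123
risk, non-smokers = 6/118 = 0.050847
absolute risk difference = 0.001725
1 / 0.001725 = 579.710 → round up → 580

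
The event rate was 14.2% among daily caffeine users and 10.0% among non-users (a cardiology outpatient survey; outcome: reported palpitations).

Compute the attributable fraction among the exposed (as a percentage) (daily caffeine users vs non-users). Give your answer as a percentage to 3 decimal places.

AR% = (0.1420 − 0.1000) / 0.1420 = 0.2958 → 29.577%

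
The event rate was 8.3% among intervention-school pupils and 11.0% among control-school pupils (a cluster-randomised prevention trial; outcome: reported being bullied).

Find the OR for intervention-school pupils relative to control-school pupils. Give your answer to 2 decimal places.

odds, intervention-school pupils = 0.0830/0.9170 = 0.0905
odds, control-school pupils = 0.1100/0.8900 = 0.1236
OR = 0.0905 / 0.1236 = 0.73

OR = 0.73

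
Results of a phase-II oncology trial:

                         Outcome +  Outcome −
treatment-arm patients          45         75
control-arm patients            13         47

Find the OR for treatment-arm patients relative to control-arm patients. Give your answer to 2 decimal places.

2.17

odds, treatment-arm patients = 45/75 = 0.6000
odds, control-arm patients = 13/47 = 0.2766
OR = 0.6000 / 0.2766 = 2.17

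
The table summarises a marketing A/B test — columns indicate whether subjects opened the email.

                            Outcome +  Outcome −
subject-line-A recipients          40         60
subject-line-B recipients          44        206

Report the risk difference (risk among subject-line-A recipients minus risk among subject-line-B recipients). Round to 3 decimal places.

RD = 0.224

risk, subject-line-A recipients = 40/100 = 0.4000
risk, subject-line-B recipients = 44/250 = 0.1760
risk difference = 0.4000 − 0.1760 = 0.224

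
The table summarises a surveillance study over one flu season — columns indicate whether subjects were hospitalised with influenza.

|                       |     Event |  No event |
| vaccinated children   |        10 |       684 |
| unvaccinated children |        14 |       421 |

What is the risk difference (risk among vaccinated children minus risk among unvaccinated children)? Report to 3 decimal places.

RD = -0.018

risk, vaccinated children = 10/694 = 0.01441
risk, unvaccinated children = 14/435 = 0.03218
risk difference = 0.01441 − 0.03218 = -0.018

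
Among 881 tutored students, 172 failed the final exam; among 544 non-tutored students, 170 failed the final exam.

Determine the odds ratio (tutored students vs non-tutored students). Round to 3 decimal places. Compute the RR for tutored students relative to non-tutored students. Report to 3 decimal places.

OR = 0.534; RR = 0.625

OR = (172 × 374) / (709 × 170) = 64328/120530 ≈ 0.534
risk, tutored students = 172/881 = 0.1952
risk, non-tutored students = 170/544 = 0.3125
RR = 0.1952 / 0.3125 = 0.625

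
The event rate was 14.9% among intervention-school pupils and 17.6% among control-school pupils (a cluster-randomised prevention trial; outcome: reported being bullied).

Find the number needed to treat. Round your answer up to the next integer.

NNT = 38

absolute risk difference = 0.027000
1 / 0.027000 = 37.037 → round up → 38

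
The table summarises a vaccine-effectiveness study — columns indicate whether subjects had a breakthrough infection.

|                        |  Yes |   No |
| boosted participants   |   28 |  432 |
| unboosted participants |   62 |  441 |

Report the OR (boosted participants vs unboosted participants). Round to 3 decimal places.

OR = (28 × 441) / (432 × 62) = 12348/26784 ≈ 0.461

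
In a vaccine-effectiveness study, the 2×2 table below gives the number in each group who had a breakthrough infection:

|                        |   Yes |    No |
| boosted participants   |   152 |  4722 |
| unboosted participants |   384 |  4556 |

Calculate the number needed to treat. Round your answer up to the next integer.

NNT ≈ 22

risk, boosted participants = 152/4874 = 0.031186
risk, unboosted participants = 384/4940 = 0.077733
absolute risk difference = 0.046547
1 / 0.046547 = 21.484 → round up → 22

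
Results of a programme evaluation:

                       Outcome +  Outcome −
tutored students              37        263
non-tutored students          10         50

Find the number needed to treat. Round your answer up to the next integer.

NNT = 24

risk, tutored students = 37/300 = 0.123333
risk, non-tutored students = 10/60 = 0.166667
absolute risk difference = 0.043333
1 / 0.043333 = 23.077 → round up → 24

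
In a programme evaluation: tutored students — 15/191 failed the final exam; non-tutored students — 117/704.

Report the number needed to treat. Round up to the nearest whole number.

NNT = 12

risk, tutored students = 15/191 = 0.078534
risk, non-tutored students = 117/704 = 0.166193
absolute risk difference = 0.087659
1 / 0.087659 = 11.408 → round up → 12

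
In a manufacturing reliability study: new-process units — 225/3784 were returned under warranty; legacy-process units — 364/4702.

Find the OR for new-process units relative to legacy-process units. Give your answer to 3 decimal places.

OR = (225 × 4338) / (3559 × 364) = 976050/1295476 ≈ 0.753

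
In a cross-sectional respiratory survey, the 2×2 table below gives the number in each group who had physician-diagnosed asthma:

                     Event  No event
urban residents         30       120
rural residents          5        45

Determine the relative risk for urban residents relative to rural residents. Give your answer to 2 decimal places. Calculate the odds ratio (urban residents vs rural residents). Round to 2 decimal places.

risk, urban residents = 30/150 = 0.2000
risk, rural residents = 5/50 = 0.1000
RR = 0.2000 / 0.1000 = 2.00
OR = (30 × 45) / (120 × 5) = 1350/600 ≈ 2.25

RR = 2.00; OR = 2.25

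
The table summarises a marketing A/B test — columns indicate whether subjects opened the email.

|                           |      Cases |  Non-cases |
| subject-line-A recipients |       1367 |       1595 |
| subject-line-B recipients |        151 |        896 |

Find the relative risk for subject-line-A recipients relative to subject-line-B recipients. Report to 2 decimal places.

3.20

risk, subject-line-A recipients = 1367/2962 = 0.4615
risk, subject-line-B recipients = 151/1047 = 0.1442
RR = 0.4615 / 0.1442 = 3.20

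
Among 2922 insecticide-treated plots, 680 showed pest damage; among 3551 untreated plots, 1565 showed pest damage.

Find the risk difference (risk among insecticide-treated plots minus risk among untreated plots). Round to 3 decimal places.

-0.208

risk, insecticide-treated plots = 680/2922 = 0.2327
risk, untreated plots = 1565/3551 = 0.4407
risk difference = 0.2327 − 0.4407 = -0.208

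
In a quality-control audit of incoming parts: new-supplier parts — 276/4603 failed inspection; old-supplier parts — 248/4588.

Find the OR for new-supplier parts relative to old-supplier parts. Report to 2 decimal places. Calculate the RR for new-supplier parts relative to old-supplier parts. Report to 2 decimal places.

OR = 1.12; RR = 1.11

OR = (276 × 4340) / (4327 × 248) = 1197840/1073096 ≈ 1.12
risk, new-supplier parts = 276/4603 = 0.0600
risk, old-supplier parts = 248/4588 = 0.0541
RR = 0.0600 / 0.0541 = 1.11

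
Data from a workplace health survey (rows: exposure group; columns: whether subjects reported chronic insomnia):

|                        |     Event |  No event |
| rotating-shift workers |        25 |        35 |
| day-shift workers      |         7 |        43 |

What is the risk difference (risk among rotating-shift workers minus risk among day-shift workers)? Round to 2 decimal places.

risk, rotating-shift workers = 25/60 = 0.4167
risk, day-shift workers = 7/50 = 0.1400
risk difference = 0.4167 − 0.1400 = 0.28

0.28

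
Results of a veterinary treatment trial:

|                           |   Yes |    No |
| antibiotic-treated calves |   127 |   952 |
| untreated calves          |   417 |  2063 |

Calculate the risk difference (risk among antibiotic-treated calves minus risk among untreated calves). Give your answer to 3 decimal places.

risk, antibiotic-treated calves = 127/1079 = 0.1177
risk, untreated calves = 417/2480 = 0.1681
risk difference = 0.1177 − 0.1681 = -0.050

-0.050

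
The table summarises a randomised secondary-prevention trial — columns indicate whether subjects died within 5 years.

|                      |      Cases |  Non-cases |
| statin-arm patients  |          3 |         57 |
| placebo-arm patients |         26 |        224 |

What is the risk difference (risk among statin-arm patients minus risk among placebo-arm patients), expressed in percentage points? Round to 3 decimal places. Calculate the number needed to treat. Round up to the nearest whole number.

RD = -5.400; NNT = 19

risk, statin-arm patients = 3/60 = 0.0500
risk, placebo-arm patients = 26/250 = 0.1040
risk difference = 0.0500 − 0.1040 = -0.0540 → -5.400 percentage points
absolute risk difference = 0.054000
1 / 0.054000 = 18.519 → round up → 19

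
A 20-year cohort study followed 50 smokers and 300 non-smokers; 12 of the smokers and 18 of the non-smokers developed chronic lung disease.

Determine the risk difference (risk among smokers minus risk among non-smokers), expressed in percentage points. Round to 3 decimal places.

RD ≈ 18.000

risk, smokers = 12/50 = 0.2400
risk, non-smokers = 18/300 = 0.0600
risk difference = 0.2400 − 0.0600 = 0.1800 → 18.000 percentage points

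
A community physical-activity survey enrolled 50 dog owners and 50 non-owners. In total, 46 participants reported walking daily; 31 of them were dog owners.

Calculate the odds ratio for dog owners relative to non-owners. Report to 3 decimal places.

3.807

dog owners without the outcome: 50 − 31 = 19
non-owners with the outcome: 46 − 31 = 15
non-owners without the outcome: 50 − 15 = 35
odds, dog owners = 31/19 = 1.6316
odds, non-owners = 15/35 = 0.4286
OR = 1.6316 / 0.4286 = 3.807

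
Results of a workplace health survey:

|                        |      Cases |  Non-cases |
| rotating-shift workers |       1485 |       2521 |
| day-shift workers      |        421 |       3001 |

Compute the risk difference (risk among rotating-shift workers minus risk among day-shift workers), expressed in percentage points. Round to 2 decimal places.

RD = 24.77

risk, rotating-shift workers = 1485/4006 = 0.3707
risk, day-shift workers = 421/3422 = 0.1230
risk difference = 0.3707 − 0.1230 = 0.2477 → 24.77 percentage points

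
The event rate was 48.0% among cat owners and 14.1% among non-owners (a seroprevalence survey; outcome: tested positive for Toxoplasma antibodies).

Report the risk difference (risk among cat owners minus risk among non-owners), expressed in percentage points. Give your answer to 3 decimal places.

risk difference = 0.4800 − 0.1410 = 0.3390 → 33.900 percentage points

RD: 33.900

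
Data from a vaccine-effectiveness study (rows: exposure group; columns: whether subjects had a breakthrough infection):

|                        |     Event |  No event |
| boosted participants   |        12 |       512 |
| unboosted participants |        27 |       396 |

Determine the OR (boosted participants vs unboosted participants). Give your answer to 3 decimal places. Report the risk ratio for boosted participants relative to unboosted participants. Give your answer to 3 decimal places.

OR = 0.344; RR = 0.359

OR = (12 × 396) / (512 × 27) = 4752/13824 ≈ 0.344
risk, boosted participants = 12/524 = 0.02290
risk, unboosted participants = 27/423 = 0.06383
RR = 0.02290 / 0.06383 = 0.359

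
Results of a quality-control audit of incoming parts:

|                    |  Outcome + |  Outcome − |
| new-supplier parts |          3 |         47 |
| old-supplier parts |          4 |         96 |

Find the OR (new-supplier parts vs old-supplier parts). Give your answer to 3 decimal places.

odds, new-supplier parts = 3/47 = 0.06383
odds, old-supplier parts = 4/96 = 0.04167
OR = 0.06383 / 0.04167 = 1.532

1.532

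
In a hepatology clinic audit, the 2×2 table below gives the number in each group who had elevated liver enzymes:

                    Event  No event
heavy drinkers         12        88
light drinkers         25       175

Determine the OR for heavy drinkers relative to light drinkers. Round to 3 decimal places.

OR = (12 × 175) / (88 × 25) = 2100/2200 ≈ 0.955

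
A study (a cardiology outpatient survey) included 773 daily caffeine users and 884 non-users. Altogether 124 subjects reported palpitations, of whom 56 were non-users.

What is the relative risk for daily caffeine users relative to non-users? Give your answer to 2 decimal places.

RR: 1.39

daily caffeine users with the outcome: 124 − 56 = 68
daily caffeine users without the outcome: 773 − 68 = 705
non-users without the outcome: 884 − 56 = 828
risk, daily caffeine users = 68/773 = 0.0880
risk, non-users = 56/884 = 0.0633
RR = 0.0880 / 0.0633 = 1.39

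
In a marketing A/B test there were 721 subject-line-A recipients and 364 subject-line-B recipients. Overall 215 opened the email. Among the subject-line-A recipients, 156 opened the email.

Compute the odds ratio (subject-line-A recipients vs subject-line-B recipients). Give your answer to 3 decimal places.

1.427

subject-line-A recipients without the outcome: 721 − 156 = 565
subject-line-B recipients with the outcome: 215 − 156 = 59
subject-line-B recipients without the outcome: 364 − 59 = 305
OR = (156 × 305) / (565 × 59) = 47580/33335 ≈ 1.427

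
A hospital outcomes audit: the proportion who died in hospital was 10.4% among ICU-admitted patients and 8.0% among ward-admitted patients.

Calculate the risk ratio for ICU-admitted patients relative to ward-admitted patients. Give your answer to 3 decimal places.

RR = 0.1040 / 0.0800 = 1.300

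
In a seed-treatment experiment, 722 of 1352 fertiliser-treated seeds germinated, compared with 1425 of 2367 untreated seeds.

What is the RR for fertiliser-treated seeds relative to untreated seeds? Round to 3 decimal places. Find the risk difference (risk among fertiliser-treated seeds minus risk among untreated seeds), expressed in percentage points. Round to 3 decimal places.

RR = 0.887; RD = -6.800

risk, fertiliser-treated seeds = 722/1352 = 0.5340
risk, untreated seeds = 1425/2367 = 0.6020
RR = 0.5340 / 0.6020 = 0.887
risk difference = 0.5340 − 0.6020 = -0.0680 → -6.800 percentage points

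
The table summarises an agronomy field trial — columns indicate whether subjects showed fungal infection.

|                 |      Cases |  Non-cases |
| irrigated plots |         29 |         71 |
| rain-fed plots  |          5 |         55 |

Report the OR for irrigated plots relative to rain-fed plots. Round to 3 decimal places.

OR = (29 × 55) / (71 × 5) = 1595/355 ≈ 4.493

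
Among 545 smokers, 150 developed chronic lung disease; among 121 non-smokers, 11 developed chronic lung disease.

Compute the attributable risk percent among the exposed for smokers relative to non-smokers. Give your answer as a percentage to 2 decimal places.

AR% ≈ 66.97%

risk, smokers = 150/545 = 0.2752
risk, non-smokers = 11/121 = 0.0909
AR% = (0.2752 − 0.0909) / 0.2752 = 0.6697 → 66.97%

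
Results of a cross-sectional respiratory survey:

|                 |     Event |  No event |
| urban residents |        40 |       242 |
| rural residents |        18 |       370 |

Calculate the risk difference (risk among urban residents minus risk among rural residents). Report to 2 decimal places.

RD = 0.10

risk, urban residents = 40/282 = 0.14184
risk, rural residents = 18/388 = 0.04639
risk difference = 0.14184 − 0.04639 = 0.10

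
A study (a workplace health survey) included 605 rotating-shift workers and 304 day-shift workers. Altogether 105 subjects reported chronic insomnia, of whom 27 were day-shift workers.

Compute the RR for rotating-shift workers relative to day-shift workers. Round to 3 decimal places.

RR = 1.452

rotating-shift workers with the outcome: 105 − 27 = 78
rotating-shift workers without the outcome: 605 − 78 = 527
day-shift workers without the outcome: 304 − 27 = 277
risk, rotating-shift workers = 78/605 = 0.1289
risk, day-shift workers = 27/304 = 0.0888
RR = 0.1289 / 0.0888 = 1.452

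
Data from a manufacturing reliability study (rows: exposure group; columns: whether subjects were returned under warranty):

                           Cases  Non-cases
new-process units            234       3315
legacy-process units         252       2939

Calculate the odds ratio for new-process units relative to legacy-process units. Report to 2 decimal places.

odds, new-process units = 234/3315 = 0.0706
odds, legacy-process units = 252/2939 = 0.0857
OR = 0.0706 / 0.0857 = 0.82

0.82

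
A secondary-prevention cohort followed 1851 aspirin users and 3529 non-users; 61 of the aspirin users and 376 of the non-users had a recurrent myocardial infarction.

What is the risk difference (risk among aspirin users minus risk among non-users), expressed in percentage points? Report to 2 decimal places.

risk, aspirin users = 61/1851 = 0.03296
risk, non-users = 376/3529 = 0.10655
risk difference = 0.03296 − 0.10655 = -0.07359 → -7.36 percentage points

RD: -7.36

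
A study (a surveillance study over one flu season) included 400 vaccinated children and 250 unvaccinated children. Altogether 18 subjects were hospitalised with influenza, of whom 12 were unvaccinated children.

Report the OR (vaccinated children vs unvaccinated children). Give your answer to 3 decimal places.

0.302

vaccinated children with the outcome: 18 − 12 = 6
vaccinated children without the outcome: 400 − 6 = 394
unvaccinated children without the outcome: 250 − 12 = 238
OR = (6 × 238) / (394 × 12) = 1428/4728 ≈ 0.302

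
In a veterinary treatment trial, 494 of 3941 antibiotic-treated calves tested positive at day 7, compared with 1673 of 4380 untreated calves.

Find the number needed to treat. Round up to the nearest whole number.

4

risk, antibiotic-treated calves = 494/3941 = 0.125349
risk, untreated calves = 1673/4380 = 0.381963
absolute risk difference = 0.256615
1 / 0.256615 = 3.897 → round up → 4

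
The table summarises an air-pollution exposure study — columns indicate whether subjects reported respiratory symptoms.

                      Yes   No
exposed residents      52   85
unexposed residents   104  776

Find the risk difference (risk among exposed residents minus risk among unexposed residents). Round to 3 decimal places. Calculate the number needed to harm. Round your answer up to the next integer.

risk, exposed residents = 52/137 = 0.3796
risk, unexposed residents = 104/880 = 0.1182
risk difference = 0.3796 − 0.1182 = 0.261
absolute risk difference = 0.261380
1 / 0.261380 = 3.826 → round up → 4

RD = 0.261; NNH = 4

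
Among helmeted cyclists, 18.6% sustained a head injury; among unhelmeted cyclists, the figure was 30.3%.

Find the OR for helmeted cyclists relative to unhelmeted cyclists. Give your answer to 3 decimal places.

0.526

odds, helmeted cyclists = 0.1860/0.8140 = 0.2285
odds, unhelmeted cyclists = 0.3030/0.6970 = 0.4347
OR = 0.2285 / 0.4347 = 0.526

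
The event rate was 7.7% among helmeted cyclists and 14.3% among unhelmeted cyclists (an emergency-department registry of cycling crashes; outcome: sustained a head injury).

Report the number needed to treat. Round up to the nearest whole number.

16

absolute risk difference = 0.066000
1 / 0.066000 = 15.152 → round up → 16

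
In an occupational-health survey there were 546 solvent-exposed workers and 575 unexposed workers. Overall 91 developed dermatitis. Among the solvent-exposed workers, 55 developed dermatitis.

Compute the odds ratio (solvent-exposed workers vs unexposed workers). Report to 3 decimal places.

1.677

solvent-exposed workers without the outcome: 546 − 55 = 491
unexposed workers with the outcome: 91 − 55 = 36
unexposed workers without the outcome: 575 − 36 = 539
OR = (55 × 539) / (491 × 36) = 29645/17676 ≈ 1.677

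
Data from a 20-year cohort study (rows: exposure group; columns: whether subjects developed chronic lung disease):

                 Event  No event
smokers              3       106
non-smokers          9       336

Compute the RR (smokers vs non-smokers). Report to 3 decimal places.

risk, smokers = 3/109 = 0.02752
risk, non-smokers = 9/345 = 0.02609
RR = 0.02752 / 0.02609 = 1.055

1.055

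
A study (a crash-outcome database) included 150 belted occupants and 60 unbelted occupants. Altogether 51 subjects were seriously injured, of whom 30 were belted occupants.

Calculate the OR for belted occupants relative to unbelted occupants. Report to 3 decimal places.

belted occupants without the outcome: 150 − 30 = 120
unbelted occupants with the outcome: 51 − 30 = 21
unbelted occupants without the outcome: 60 − 21 = 39
OR = (30 × 39) / (120 × 21) = 1170/2520 ≈ 0.464

OR = 0.464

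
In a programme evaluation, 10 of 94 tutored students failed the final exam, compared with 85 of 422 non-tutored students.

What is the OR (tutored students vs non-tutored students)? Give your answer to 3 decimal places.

OR = (10 × 337) / (84 × 85) = 3370/7140 ≈ 0.472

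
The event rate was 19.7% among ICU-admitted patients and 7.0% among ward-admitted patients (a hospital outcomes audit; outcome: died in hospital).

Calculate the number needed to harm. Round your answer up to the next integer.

NNH: 8

absolute risk difference = 0.127000
1 / 0.127000 = 7.874 → round up → 8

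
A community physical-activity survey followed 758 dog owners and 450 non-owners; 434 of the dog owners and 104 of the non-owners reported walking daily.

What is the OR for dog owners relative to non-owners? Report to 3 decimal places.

OR = (434 × 346) / (324 × 104) = 150164/33696 ≈ 4.456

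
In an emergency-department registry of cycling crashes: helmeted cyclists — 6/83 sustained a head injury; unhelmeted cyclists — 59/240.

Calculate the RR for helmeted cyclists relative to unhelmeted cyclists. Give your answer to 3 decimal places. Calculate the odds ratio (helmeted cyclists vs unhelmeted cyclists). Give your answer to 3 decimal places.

RR = 0.294; OR = 0.239

risk, helmeted cyclists = 6/83 = 0.0723
risk, unhelmeted cyclists = 59/240 = 0.2458
RR = 0.0723 / 0.2458 = 0.294
OR = (6 × 181) / (77 × 59) = 1086/4543 ≈ 0.239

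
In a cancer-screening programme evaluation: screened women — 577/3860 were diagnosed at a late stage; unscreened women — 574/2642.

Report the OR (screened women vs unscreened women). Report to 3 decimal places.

OR = (577 × 2068) / (3283 × 574) = 1193236/1884442 ≈ 0.633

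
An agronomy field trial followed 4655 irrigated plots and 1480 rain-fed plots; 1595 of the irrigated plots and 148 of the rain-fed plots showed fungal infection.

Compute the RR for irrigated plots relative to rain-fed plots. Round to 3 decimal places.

RR ≈ 3.426

risk, irrigated plots = 1595/4655 = 0.3426
risk, rain-fed plots = 148/1480 = 0.1000
RR = 0.3426 / 0.1000 = 3.426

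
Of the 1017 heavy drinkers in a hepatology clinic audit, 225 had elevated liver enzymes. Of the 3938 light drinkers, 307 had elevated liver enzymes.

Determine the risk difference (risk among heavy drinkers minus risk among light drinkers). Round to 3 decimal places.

0.143

risk, heavy drinkers = 225/1017 = 0.2212
risk, light drinkers = 307/3938 = 0.0780
risk difference = 0.2212 − 0.0780 = 0.143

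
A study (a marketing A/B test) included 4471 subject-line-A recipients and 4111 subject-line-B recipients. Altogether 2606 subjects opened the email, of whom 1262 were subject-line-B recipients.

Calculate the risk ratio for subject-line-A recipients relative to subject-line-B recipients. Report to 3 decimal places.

0.979

subject-line-A recipients with the outcome: 2606 − 1262 = 1344
subject-line-A recipients without the outcome: 4471 − 1344 = 3127
subject-line-B recipients without the outcome: 4111 − 1262 = 2849
risk, subject-line-A recipients = 1344/4471 = 0.3006
risk, subject-line-B recipients = 1262/4111 = 0.3070
RR = 0.3006 / 0.3070 = 0.979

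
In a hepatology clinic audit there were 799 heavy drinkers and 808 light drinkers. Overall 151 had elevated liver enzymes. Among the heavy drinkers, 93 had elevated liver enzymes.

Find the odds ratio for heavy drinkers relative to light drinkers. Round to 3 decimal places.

1.703

heavy drinkers without the outcome: 799 − 93 = 706
light drinkers with the outcome: 151 − 93 = 58
light drinkers without the outcome: 808 − 58 = 750
OR = (93 × 750) / (706 × 58) = 69750/40948 ≈ 1.703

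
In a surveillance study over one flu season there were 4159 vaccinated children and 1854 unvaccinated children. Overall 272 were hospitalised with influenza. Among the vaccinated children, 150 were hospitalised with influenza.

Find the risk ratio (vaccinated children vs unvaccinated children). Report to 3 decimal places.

RR ≈ 0.548

vaccinated children without the outcome: 4159 − 150 = 4009
unvaccinated children with the outcome: 272 − 150 = 122
unvaccinated children without the outcome: 1854 − 122 = 1732
risk, vaccinated children = 150/4159 = 0.03607
risk, unvaccinated children = 122/1854 = 0.06580
RR = 0.03607 / 0.06580 = 0.548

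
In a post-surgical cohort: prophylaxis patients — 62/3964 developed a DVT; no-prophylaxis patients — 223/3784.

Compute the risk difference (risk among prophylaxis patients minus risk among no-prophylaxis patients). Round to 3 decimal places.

risk, prophylaxis patients = 62/3964 = 0.01564
risk, no-prophylaxis patients = 223/3784 = 0.05893
risk difference = 0.01564 − 0.05893 = -0.043

RD ≈ -0.043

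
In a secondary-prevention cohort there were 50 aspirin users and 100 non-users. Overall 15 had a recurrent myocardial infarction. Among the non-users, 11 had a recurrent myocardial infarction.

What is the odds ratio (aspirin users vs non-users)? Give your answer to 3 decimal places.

OR = 0.704

aspirin users with the outcome: 15 − 11 = 4
aspirin users without the outcome: 50 − 4 = 46
non-users without the outcome: 100 − 11 = 89
OR = (4 × 89) / (46 × 11) = 356/506 ≈ 0.704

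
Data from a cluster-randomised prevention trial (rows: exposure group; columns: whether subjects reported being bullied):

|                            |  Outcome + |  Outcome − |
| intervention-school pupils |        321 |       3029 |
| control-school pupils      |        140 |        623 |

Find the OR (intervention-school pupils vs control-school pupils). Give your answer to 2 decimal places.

OR = (321 × 623) / (3029 × 140) = 199983/424060 ≈ 0.47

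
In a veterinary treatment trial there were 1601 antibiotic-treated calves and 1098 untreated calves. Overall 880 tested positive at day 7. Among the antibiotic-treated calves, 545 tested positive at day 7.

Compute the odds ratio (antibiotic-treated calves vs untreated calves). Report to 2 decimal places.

1.18

antibiotic-treated calves without the outcome: 1601 − 545 = 1056
untreated calves with the outcome: 880 − 545 = 335
untreated calves without the outcome: 1098 − 335 = 763
odds, antibiotic-treated calves = 545/1056 = 0.5161
odds, untreated calves = 335/763 = 0.4391
OR = 0.5161 / 0.4391 = 1.18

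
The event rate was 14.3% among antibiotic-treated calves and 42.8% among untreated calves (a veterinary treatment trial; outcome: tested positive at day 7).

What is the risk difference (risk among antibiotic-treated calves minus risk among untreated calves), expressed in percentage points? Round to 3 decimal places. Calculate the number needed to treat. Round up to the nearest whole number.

risk difference = 0.1430 − 0.4280 = -0.2850 → -28.500 percentage points
absolute risk difference = 0.285000
1 / 0.285000 = 3.509 → round up → 4

RD = -28.500; NNT = 4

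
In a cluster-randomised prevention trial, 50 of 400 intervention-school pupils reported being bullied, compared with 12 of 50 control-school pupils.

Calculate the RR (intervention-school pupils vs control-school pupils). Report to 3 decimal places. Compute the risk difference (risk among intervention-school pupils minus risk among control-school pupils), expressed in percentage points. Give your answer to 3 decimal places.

RR = 0.521; RD = -11.500

risk, intervention-school pupils = 50/400 = 0.1250
risk, control-school pupils = 12/50 = 0.2400
RR = 0.1250 / 0.2400 = 0.521
risk difference = 0.1250 − 0.2400 = -0.1150 → -11.500 percentage points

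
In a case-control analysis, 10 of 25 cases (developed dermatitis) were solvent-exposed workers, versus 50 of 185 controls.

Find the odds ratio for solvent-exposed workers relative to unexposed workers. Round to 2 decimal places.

OR = (10 × 135) / (50 × 15) = 1350/750 ≈ 1.80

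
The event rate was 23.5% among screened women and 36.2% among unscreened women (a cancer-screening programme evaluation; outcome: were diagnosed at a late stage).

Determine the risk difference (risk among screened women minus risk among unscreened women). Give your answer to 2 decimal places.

risk difference = 0.2350 − 0.3620 = -0.13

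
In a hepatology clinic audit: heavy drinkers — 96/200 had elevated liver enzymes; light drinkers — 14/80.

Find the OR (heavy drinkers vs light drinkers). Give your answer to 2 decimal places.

odds, heavy drinkers = 96/104 = 0.9231
odds, light drinkers = 14/66 = 0.2121
OR = 0.9231 / 0.2121 = 4.35

4.35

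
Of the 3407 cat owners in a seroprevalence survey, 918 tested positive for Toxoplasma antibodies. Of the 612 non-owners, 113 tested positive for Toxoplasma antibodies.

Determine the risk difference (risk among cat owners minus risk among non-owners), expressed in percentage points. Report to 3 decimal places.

8.480

risk, cat owners = 918/3407 = 0.2694
risk, non-owners = 113/612 = 0.1846
risk difference = 0.2694 − 0.1846 = 0.0848 → 8.480 percentage points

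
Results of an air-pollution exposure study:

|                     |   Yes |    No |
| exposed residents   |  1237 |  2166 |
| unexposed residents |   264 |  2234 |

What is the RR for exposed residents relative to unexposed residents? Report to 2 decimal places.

risk, exposed residents = 1237/3403 = 0.3635
risk, unexposed residents = 264/2498 = 0.1057
RR = 0.3635 / 0.1057 = 3.44

RR = 3.44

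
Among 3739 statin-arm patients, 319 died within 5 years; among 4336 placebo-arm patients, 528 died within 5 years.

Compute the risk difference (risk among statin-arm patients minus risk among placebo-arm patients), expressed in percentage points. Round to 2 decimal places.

risk, statin-arm patients = 319/3739 = 0.0853
risk, placebo-arm patients = 528/4336 = 0.1218
risk difference = 0.0853 − 0.1218 = -0.0365 → -3.65 percentage points

RD = -3.65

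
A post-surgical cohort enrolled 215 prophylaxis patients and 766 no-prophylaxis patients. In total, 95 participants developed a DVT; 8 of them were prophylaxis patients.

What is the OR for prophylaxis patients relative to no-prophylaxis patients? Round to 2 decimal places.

OR ≈ 0.30

prophylaxis patients without the outcome: 215 − 8 = 207
no-prophylaxis patients with the outcome: 95 − 8 = 87
no-prophylaxis patients without the outcome: 766 − 87 = 679
OR = (8 × 679) / (207 × 87) = 5432/18009 ≈ 0.30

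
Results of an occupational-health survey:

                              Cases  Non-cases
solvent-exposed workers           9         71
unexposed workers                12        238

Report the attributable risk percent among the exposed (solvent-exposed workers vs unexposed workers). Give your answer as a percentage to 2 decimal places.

risk, solvent-exposed workers = 9/80 = 0.11250
risk, unexposed workers = 12/250 = 0.04800
AR% = (0.11250 − 0.04800) / 0.11250 = 0.5733 → 57.33%

AR%: 57.33%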